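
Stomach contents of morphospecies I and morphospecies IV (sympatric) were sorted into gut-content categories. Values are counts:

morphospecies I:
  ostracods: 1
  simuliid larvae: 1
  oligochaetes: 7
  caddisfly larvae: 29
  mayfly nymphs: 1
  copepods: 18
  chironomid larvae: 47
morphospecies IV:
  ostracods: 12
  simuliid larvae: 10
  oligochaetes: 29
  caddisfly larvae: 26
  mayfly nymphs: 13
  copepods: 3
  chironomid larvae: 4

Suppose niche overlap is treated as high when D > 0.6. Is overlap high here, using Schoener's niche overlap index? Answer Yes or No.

No

Proportions for morphospecies I (n=104): 1/104=0.0096, 1/104=0.0096, 7/104=0.0673, 29/104=0.2788, 1/104=0.0096, 18/104=0.1731, 47/104=0.4519
Proportions for morphospecies IV (n=97): 12/97=0.1237, 10/97=0.1031, 29/97=0.2990, 26/97=0.2680, 13/97=0.1340, 3/97=0.0309, 4/97=0.0412
Σ|p₁ᵢ − p₂ᵢ| = 0.1141 + 0.0935 + 0.2317 + 0.0108 + 0.1244 + 0.1422 + 0.4107 = 1.1274
D = 1 − ½ × 1.1274 = 1 − 0.56370 = 0.43630
D = 0.43630 < 0.6 → No.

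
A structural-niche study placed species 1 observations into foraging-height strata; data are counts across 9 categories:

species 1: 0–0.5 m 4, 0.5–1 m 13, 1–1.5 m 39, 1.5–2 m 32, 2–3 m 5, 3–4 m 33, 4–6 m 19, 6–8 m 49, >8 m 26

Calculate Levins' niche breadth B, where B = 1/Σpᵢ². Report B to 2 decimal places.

Proportions for species 1 (n=220): 4/220=0.0182, 13/220=0.0591, 39/220=0.1773, 32/220=0.1455, 5/220=0.0227, 33/220=0.1500, 19/220=0.0864, 49/220=0.2227, 26/220=0.1182
Σpᵢ² = 0.0182² + 0.0591² + 0.1773² + 0.1455² + 0.0227² + 0.1500² + 0.0864² + 0.2227² + 0.1182² = 0.000331 + 0.003493 + 0.031435 + 0.021170 + 0.000515 + 0.022500 + 0.007465 + 0.049595 + 0.013971 = 0.150475
B = 1 / 0.150475 = 6.6456

6.65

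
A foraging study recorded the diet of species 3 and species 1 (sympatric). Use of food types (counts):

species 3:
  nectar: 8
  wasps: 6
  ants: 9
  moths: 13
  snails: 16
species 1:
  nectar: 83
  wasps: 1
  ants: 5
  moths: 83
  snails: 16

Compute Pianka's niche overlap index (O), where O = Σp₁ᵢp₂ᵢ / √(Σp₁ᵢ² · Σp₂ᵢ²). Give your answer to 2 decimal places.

Proportions for species 3 (n=52): 8/52=0.1538, 6/52=0.1154, 9/52=0.1731, 13/52=0.2500, 16/52=0.3077
Proportions for species 1 (n=188): 83/188=0.4415, 1/188=0.0053, 5/188=0.0266, 83/188=0.4415, 16/188=0.0851
Σ p₁ᵢp₂ᵢ = 0.067903 + 0.000612 + 0.004604 + 0.110375 + 0.026185 = 0.209679
Σp_1ᵢ² = 0.1538² + 0.1154² + 0.1731² + 0.2500² + 0.3077² = 0.023654 + 0.013317 + 0.029964 + 0.062500 + 0.094679 = 0.224114
Σp_2ᵢ² = 0.4415² + 0.0053² + 0.0266² + 0.4415² + 0.0851² = 0.194922 + 0.000028 + 0.000708 + 0.194922 + 0.007242 = 0.397822
O = 0.209679 / √(0.224114 × 0.397822) = 0.209679 / 0.2985925 = 0.7022

0.70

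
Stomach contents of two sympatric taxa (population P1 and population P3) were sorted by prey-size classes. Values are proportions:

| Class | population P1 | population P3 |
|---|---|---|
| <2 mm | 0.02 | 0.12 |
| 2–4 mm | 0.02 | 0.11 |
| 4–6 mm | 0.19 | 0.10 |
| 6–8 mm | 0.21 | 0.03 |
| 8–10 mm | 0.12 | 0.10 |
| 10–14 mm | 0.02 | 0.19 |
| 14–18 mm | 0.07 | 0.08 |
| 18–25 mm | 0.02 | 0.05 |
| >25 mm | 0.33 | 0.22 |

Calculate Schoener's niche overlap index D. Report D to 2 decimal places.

Σ|p₁ᵢ − p₂ᵢ| = 0.10 + 0.09 + 0.09 + 0.18 + 0.02 + 0.17 + 0.01 + 0.03 + 0.11 = 0.80
D = 1 − ½ × 0.80 = 1 − 0.400 = 0.6000

0.60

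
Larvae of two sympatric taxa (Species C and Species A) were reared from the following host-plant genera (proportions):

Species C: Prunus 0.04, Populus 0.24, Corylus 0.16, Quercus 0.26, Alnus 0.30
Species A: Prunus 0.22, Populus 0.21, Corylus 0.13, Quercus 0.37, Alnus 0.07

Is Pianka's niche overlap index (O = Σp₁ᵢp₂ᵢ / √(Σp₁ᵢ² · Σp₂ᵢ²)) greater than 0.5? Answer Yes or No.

Yes

Σ p₁ᵢp₂ᵢ = 0.0088 + 0.0504 + 0.0208 + 0.0962 + 0.0210 = 0.1972
Σp_1ᵢ² = 0.04² + 0.24² + 0.16² + 0.26² + 0.30² = 0.0016 + 0.0576 + 0.0256 + 0.0676 + 0.0900 = 0.2424
Σp_2ᵢ² = 0.22² + 0.21² + 0.13² + 0.37² + 0.07² = 0.0484 + 0.0441 + 0.0169 + 0.1369 + 0.0049 = 0.2512
O = 0.1972 / √(0.2424 × 0.2512) = 0.1972 / 0.24676 = 0.7992
O = 0.7992 > 0.5 → Yes.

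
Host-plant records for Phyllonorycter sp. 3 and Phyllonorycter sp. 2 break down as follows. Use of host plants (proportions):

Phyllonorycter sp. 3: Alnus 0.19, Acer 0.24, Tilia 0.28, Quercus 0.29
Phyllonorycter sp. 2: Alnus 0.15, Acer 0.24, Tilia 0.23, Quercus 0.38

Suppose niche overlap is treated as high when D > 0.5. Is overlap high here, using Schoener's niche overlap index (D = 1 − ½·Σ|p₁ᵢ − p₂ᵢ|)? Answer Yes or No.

Σ|p₁ᵢ − p₂ᵢ| = 0.04 + 0.00 + 0.05 + 0.09 = 0.18
D = 1 − ½ × 0.18 = 1 − 0.090 = 0.9100
D = 0.9100 > 0.5 → Yes.

Yes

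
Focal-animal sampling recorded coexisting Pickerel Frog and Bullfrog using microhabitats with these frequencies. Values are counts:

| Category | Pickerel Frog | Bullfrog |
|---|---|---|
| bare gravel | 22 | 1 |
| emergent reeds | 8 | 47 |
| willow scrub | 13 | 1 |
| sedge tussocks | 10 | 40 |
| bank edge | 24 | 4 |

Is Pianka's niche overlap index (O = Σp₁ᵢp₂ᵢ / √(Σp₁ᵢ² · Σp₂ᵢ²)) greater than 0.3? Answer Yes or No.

Proportions for Pickerel Frog (n=77): 22/77=0.2857, 8/77=0.1039, 13/77=0.1688, 10/77=0.1299, 24/77=0.3117
Proportions for Bullfrog (n=93): 1/93=0.0108, 47/93=0.5054, 1/93=0.0108, 40/93=0.4301, 4/93=0.0430
Σ p₁ᵢp₂ᵢ = 0.003086 + 0.052511 + 0.001823 + 0.055870 + 0.013403 = 0.126693
Σp_1ᵢ² = 0.2857² + 0.1039² + 0.1688² + 0.1299² + 0.3117² = 0.081624 + 0.010795 + 0.028493 + 0.016874 + 0.097157 = 0.234943
Σp_2ᵢ² = 0.0108² + 0.5054² + 0.0108² + 0.4301² + 0.0430² = 0.000117 + 0.255429 + 0.000117 + 0.184986 + 0.001849 = 0.442498
O = 0.126693 / √(0.234943 × 0.442498) = 0.126693 / 0.3224311 = 0.3929
O = 0.3929 > 0.3 → Yes.

Yes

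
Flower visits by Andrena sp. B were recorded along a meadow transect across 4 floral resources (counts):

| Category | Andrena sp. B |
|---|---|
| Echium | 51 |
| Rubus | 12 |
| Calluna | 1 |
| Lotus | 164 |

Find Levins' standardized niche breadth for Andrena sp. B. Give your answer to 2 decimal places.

0.25

Proportions for Andrena sp. B (n=228): 51/228=0.2237, 12/228=0.0526, 1/228=0.0044, 164/228=0.7193
Σpᵢ² = 0.2237² + 0.0526² + 0.0044² + 0.7193² = 0.050042 + 0.002767 + 0.000019 + 0.517392 = 0.570220
B = 1 / 0.570220 = 1.7537
Bₛ = (B − 1)/(n − 1) = (1.7537 − 1)/(4 − 1) = 0.7537/3 = 0.2512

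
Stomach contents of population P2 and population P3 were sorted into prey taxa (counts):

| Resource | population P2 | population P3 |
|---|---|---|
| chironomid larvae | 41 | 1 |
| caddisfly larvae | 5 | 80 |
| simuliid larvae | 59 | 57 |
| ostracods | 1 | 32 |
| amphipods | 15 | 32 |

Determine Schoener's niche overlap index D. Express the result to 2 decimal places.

Proportions for population P2 (n=121): 41/121=0.3388, 5/121=0.0413, 59/121=0.4876, 1/121=0.0083, 15/121=0.1240
Proportions for population P3 (n=202): 1/202=0.0050, 80/202=0.3960, 57/202=0.2822, 32/202=0.1584, 32/202=0.1584
Σ|p₁ᵢ − p₂ᵢ| = 0.3338 + 0.3547 + 0.2054 + 0.1501 + 0.0344 = 1.0784
D = 1 − ½ × 1.0784 = 1 − 0.53920 = 0.46080

0.46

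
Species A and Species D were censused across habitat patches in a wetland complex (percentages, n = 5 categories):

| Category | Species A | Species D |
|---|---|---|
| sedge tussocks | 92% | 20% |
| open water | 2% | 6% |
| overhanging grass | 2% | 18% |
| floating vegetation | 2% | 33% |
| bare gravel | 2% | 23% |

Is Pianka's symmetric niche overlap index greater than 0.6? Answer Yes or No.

No

Convert percentages to proportions (divide by 100).
Σ p₁ᵢp₂ᵢ = 0.1840 + 0.0012 + 0.0036 + 0.0066 + 0.0046 = 0.2000
Σp_1ᵢ² = 0.92² + 0.02² + 0.02² + 0.02² + 0.02² = 0.8464 + 0.0004 + 0.0004 + 0.0004 + 0.0004 = 0.8480
Σp_2ᵢ² = 0.20² + 0.06² + 0.18² + 0.33² + 0.23² = 0.0400 + 0.0036 + 0.0324 + 0.1089 + 0.0529 = 0.2378
O = 0.2000 / √(0.8480 × 0.2378) = 0.2000 / 0.44906 = 0.4454
O = 0.4454 < 0.6 → No.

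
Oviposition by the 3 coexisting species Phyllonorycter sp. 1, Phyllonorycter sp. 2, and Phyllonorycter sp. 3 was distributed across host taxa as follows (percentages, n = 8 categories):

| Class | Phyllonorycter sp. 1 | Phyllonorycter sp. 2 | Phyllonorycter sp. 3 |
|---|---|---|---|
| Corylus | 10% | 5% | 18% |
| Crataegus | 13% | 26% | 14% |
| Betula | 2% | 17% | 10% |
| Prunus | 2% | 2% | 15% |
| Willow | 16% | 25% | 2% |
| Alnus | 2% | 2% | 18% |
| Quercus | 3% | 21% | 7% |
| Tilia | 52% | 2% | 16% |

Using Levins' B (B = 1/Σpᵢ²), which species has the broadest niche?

Phyllonorycter sp. 3

Convert percentages to proportions (divide by 100).
Σp_1ᵢ² = 0.10² + 0.13² + 0.02² + 0.02² + 0.16² + 0.02² + 0.03² + 0.52² = 0.0100 + 0.0169 + 0.0004 + 0.0004 + 0.0256 + 0.0004 + 0.0009 + 0.2704 = 0.3250
B_1 = 1 / 0.3250 = 3.0769
Σp_2ᵢ² = 0.05² + 0.26² + 0.17² + 0.02² + 0.25² + 0.02² + 0.21² + 0.02² = 0.0025 + 0.0676 + 0.0289 + 0.0004 + 0.0625 + 0.0004 + 0.0441 + 0.0004 = 0.2068
B_2 = 1 / 0.2068 = 4.8356
Σp_3ᵢ² = 0.18² + 0.14² + 0.10² + 0.15² + 0.02² + 0.18² + 0.07² + 0.16² = 0.0324 + 0.0196 + 0.0100 + 0.0225 + 0.0004 + 0.0324 + 0.0049 + 0.0256 = 0.1478
B_3 = 1 / 0.1478 = 6.7659
Highest B → broadest niche (most generalist): Phyllonorycter sp. 3 (B = 6.77).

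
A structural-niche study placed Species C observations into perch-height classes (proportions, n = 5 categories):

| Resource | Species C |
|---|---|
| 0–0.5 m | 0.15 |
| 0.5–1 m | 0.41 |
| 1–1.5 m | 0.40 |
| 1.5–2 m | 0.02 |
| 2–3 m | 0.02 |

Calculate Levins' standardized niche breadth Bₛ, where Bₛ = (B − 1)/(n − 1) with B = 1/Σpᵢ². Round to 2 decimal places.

Σpᵢ² = 0.15² + 0.41² + 0.40² + 0.02² + 0.02² = 0.0225 + 0.1681 + 0.1600 + 0.0004 + 0.0004 = 0.3514
B = 1 / 0.3514 = 2.8458
Bₛ = (B − 1)/(n − 1) = (2.8458 − 1)/(5 − 1) = 1.8458/4 = 0.4615

0.46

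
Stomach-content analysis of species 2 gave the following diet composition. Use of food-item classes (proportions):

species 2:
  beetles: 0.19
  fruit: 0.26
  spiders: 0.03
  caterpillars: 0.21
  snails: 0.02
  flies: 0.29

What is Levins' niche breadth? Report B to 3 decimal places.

Σpᵢ² = 0.19² + 0.26² + 0.03² + 0.21² + 0.02² + 0.29² = 0.0361 + 0.0676 + 0.0009 + 0.0441 + 0.0004 + 0.0841 = 0.2332
B = 1 / 0.2332 = 4.28816

4.288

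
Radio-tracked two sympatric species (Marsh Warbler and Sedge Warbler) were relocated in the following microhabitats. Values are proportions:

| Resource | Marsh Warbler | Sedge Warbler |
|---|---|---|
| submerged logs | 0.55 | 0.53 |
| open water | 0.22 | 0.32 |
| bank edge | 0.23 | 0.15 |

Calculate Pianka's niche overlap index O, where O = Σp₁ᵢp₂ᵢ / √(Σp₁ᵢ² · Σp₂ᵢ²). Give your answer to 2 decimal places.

0.98

Σ p₁ᵢp₂ᵢ = 0.2915 + 0.0704 + 0.0345 = 0.3964
Σp_1ᵢ² = 0.55² + 0.22² + 0.23² = 0.3025 + 0.0484 + 0.0529 = 0.4038
Σp_2ᵢ² = 0.53² + 0.32² + 0.15² = 0.2809 + 0.1024 + 0.0225 = 0.4058
O = 0.3964 / √(0.4038 × 0.4058) = 0.3964 / 0.40480 = 0.9792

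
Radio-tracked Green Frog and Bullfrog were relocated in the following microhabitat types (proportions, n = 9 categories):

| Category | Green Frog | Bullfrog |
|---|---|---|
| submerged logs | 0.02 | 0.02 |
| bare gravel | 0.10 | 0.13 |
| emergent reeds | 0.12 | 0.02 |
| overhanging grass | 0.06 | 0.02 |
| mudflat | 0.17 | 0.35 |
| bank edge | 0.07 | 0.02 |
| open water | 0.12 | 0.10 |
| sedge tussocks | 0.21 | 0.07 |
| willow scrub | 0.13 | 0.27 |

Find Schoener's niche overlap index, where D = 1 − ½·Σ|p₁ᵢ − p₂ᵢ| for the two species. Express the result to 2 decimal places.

0.65

Σ|p₁ᵢ − p₂ᵢ| = 0.00 + 0.03 + 0.10 + 0.04 + 0.18 + 0.05 + 0.02 + 0.14 + 0.14 = 0.70
D = 1 − ½ × 0.70 = 1 − 0.350 = 0.6500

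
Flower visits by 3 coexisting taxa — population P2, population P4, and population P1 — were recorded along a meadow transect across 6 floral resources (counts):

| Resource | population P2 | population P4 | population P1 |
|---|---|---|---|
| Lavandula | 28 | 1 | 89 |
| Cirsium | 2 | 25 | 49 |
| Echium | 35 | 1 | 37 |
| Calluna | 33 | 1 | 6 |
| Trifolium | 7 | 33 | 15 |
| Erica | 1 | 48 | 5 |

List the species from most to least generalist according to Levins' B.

population P2 > population P1 > population P4

Proportions for population P2 (n=106): 28/106=0.2642, 2/106=0.0189, 35/106=0.3302, 33/106=0.3113, 7/106=0.0660, 1/106=0.0094
Proportions for population P4 (n=109): 1/109=0.0092, 25/109=0.2294, 1/109=0.0092, 1/109=0.0092, 33/109=0.3028, 48/109=0.4404
Proportions for population P1 (n=201): 89/201=0.4428, 49/201=0.2438, 37/201=0.1841, 6/201=0.0299, 15/201=0.0746, 5/201=0.0249
Σp_P2ᵢ² = 0.2642² + 0.0189² + 0.3302² + 0.3113² + 0.0660² + 0.0094² = 0.069802 + 0.000357 + 0.109032 + 0.096908 + 0.004356 + 0.000088 = 0.280543
B_P2 = 1 / 0.280543 = 3.5645
Σp_P4ᵢ² = 0.0092² + 0.2294² + 0.0092² + 0.0092² + 0.3028² + 0.4404² = 0.000085 + 0.052624 + 0.000085 + 0.000085 + 0.091688 + 0.193952 = 0.338519
B_P4 = 1 / 0.338519 = 2.9540
Σp_P1ᵢ² = 0.4428² + 0.2438² + 0.1841² + 0.0299² + 0.0746² + 0.0249² = 0.196072 + 0.059438 + 0.033893 + 0.000894 + 0.005565 + 0.000620 = 0.296482
B_P1 = 1 / 0.296482 = 3.3729
Ranking by B (broadest → narrowest): population P2 (3.56) > population P1 (3.37) > population P4 (2.95)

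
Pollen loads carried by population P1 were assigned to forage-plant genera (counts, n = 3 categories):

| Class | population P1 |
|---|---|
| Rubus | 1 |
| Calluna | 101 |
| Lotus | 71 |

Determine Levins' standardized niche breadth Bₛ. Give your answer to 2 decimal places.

Proportions for population P1 (n=173): 1/173=0.0058, 101/173=0.5838, 71/173=0.4104
Σpᵢ² = 0.0058² + 0.5838² + 0.4104² = 0.000034 + 0.340822 + 0.168428 = 0.509284
B = 1 / 0.509284 = 1.9635
Bₛ = (B − 1)/(n − 1) = (1.9635 − 1)/(3 − 1) = 0.9635/2 = 0.4818

0.48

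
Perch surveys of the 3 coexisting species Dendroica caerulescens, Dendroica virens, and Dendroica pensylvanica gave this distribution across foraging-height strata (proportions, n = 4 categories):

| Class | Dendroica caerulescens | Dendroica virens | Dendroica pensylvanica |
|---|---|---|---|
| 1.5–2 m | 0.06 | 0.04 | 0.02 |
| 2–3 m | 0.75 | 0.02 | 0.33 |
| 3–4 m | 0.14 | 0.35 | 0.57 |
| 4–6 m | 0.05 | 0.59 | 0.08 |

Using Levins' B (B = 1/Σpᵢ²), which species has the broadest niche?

Σp_caerᵢ² = 0.06² + 0.75² + 0.14² + 0.05² = 0.0036 + 0.5625 + 0.0196 + 0.0025 = 0.5882
B_caer = 1 / 0.5882 = 1.7001
Σp_vireᵢ² = 0.04² + 0.02² + 0.35² + 0.59² = 0.0016 + 0.0004 + 0.1225 + 0.3481 = 0.4726
B_vire = 1 / 0.4726 = 2.1160
Σp_pensᵢ² = 0.02² + 0.33² + 0.57² + 0.08² = 0.0004 + 0.1089 + 0.3249 + 0.0064 = 0.4406
B_pens = 1 / 0.4406 = 2.2696
Highest B → broadest niche (most generalist): Dendroica pensylvanica (B = 2.27).

Dendroica pensylvanica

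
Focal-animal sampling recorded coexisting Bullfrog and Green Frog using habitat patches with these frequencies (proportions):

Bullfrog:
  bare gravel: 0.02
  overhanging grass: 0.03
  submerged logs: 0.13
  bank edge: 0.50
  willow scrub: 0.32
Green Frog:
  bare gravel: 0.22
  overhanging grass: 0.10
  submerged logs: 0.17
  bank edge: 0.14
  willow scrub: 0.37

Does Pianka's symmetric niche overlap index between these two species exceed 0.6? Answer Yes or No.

Σ p₁ᵢp₂ᵢ = 0.0044 + 0.0030 + 0.0221 + 0.0700 + 0.1184 = 0.2179
Σp_1ᵢ² = 0.02² + 0.03² + 0.13² + 0.50² + 0.32² = 0.0004 + 0.0009 + 0.0169 + 0.2500 + 0.1024 = 0.3706
Σp_2ᵢ² = 0.22² + 0.10² + 0.17² + 0.14² + 0.37² = 0.0484 + 0.0100 + 0.0289 + 0.0196 + 0.1369 = 0.2438
O = 0.2179 / √(0.3706 × 0.2438) = 0.2179 / 0.30059 = 0.7249
O = 0.7249 > 0.6 → Yes.

Yes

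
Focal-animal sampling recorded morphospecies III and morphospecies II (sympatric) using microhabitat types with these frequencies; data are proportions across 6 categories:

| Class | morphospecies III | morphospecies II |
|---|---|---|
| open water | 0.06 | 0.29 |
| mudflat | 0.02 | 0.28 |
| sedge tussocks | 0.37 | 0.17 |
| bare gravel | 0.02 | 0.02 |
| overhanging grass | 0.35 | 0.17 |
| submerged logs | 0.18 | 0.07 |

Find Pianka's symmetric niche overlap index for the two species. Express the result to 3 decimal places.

0.613

Σ p₁ᵢp₂ᵢ = 0.0174 + 0.0056 + 0.0629 + 0.0004 + 0.0595 + 0.0126 = 0.1584
Σp_1ᵢ² = 0.06² + 0.02² + 0.37² + 0.02² + 0.35² + 0.18² = 0.0036 + 0.0004 + 0.1369 + 0.0004 + 0.1225 + 0.0324 = 0.2962
Σp_2ᵢ² = 0.29² + 0.28² + 0.17² + 0.02² + 0.17² + 0.07² = 0.0841 + 0.0784 + 0.0289 + 0.0004 + 0.0289 + 0.0049 = 0.2256
O = 0.1584 / √(0.2962 × 0.2256) = 0.1584 / 0.258501 = 0.61276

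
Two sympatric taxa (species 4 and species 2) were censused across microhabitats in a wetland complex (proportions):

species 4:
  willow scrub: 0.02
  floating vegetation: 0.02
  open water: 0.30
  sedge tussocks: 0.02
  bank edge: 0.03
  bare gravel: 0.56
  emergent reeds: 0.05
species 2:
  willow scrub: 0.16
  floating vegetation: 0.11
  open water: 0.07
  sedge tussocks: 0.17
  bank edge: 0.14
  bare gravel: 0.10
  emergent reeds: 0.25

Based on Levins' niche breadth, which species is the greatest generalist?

species 2

Σp_4ᵢ² = 0.02² + 0.02² + 0.30² + 0.02² + 0.03² + 0.56² + 0.05² = 0.0004 + 0.0004 + 0.0900 + 0.0004 + 0.0009 + 0.3136 + 0.0025 = 0.4082
B_4 = 1 / 0.4082 = 2.4498
Σp_2ᵢ² = 0.16² + 0.11² + 0.07² + 0.17² + 0.14² + 0.10² + 0.25² = 0.0256 + 0.0121 + 0.0049 + 0.0289 + 0.0196 + 0.0100 + 0.0625 = 0.1636
B_2 = 1 / 0.1636 = 6.1125
Highest B → broadest niche (most generalist): species 2 (B = 6.11).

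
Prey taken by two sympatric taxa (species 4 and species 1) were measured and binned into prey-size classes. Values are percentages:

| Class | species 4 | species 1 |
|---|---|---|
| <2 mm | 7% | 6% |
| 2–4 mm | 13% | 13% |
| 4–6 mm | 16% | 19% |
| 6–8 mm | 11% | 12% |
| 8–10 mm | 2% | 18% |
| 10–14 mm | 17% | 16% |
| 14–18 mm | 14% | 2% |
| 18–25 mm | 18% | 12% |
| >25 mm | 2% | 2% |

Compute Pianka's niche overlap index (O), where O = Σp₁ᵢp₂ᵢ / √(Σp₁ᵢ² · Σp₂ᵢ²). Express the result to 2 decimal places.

0.84

Convert percentages to proportions (divide by 100).
Σ p₁ᵢp₂ᵢ = 0.0042 + 0.0169 + 0.0304 + 0.0132 + 0.0036 + 0.0272 + 0.0028 + 0.0216 + 0.0004 = 0.1203
Σp_1ᵢ² = 0.07² + 0.13² + 0.16² + 0.11² + 0.02² + 0.17² + 0.14² + 0.18² + 0.02² = 0.0049 + 0.0169 + 0.0256 + 0.0121 + 0.0004 + 0.0289 + 0.0196 + 0.0324 + 0.0004 = 0.1412
Σp_2ᵢ² = 0.06² + 0.13² + 0.19² + 0.12² + 0.18² + 0.16² + 0.02² + 0.12² + 0.02² = 0.0036 + 0.0169 + 0.0361 + 0.0144 + 0.0324 + 0.0256 + 0.0004 + 0.0144 + 0.0004 = 0.1442
O = 0.1203 / √(0.1412 × 0.1442) = 0.1203 / 0.14269 = 0.8431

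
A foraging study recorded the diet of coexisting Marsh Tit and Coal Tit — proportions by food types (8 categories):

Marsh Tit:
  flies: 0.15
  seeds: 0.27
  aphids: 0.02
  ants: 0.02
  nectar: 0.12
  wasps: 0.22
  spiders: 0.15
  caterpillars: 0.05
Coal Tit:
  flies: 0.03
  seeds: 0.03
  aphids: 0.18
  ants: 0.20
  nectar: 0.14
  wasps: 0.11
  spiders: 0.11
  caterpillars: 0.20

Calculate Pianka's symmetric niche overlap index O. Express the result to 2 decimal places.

0.51

Σ p₁ᵢp₂ᵢ = 0.0045 + 0.0081 + 0.0036 + 0.0040 + 0.0168 + 0.0242 + 0.0165 + 0.0100 = 0.0877
Σp_1ᵢ² = 0.15² + 0.27² + 0.02² + 0.02² + 0.12² + 0.22² + 0.15² + 0.05² = 0.0225 + 0.0729 + 0.0004 + 0.0004 + 0.0144 + 0.0484 + 0.0225 + 0.0025 = 0.1840
Σp_2ᵢ² = 0.03² + 0.03² + 0.18² + 0.20² + 0.14² + 0.11² + 0.11² + 0.20² = 0.0009 + 0.0009 + 0.0324 + 0.0400 + 0.0196 + 0.0121 + 0.0121 + 0.0400 = 0.1580
O = 0.0877 / √(0.1840 × 0.1580) = 0.0877 / 0.17051 = 0.5143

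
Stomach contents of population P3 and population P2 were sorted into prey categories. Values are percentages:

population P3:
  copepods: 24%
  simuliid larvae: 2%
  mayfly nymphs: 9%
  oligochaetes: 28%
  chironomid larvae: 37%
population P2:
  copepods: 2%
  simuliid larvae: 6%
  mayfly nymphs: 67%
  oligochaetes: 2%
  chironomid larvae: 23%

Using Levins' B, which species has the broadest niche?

Convert percentages to proportions (divide by 100).
Σp_P3ᵢ² = 0.24² + 0.02² + 0.09² + 0.28² + 0.37² = 0.0576 + 0.0004 + 0.0081 + 0.0784 + 0.1369 = 0.2814
B_P3 = 1 / 0.2814 = 3.5537
Σp_P2ᵢ² = 0.02² + 0.06² + 0.67² + 0.02² + 0.23² = 0.0004 + 0.0036 + 0.4489 + 0.0004 + 0.0529 = 0.5062
B_P2 = 1 / 0.5062 = 1.9755
Highest B → broadest niche (most generalist): population P3 (B = 3.55).

population P3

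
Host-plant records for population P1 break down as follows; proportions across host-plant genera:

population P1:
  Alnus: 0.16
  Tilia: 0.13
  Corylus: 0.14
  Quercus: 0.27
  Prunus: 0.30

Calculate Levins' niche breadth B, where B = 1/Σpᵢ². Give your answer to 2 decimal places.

Σpᵢ² = 0.16² + 0.13² + 0.14² + 0.27² + 0.30² = 0.0256 + 0.0169 + 0.0196 + 0.0729 + 0.0900 = 0.2250
B = 1 / 0.2250 = 4.4444

4.44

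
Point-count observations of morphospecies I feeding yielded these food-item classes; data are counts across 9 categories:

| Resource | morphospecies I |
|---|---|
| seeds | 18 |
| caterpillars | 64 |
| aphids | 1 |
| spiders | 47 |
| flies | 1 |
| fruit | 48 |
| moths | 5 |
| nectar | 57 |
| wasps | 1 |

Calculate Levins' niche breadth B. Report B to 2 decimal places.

Proportions for morphospecies I (n=242): 18/242=0.0744, 64/242=0.2645, 1/242=0.0041, 47/242=0.1942, 1/242=0.0041, 48/242=0.1983, 5/242=0.0207, 57/242=0.2355, 1/242=0.0041
Σpᵢ² = 0.0744² + 0.2645² + 0.0041² + 0.1942² + 0.0041² + 0.1983² + 0.0207² + 0.2355² + 0.0041² = 0.005535 + 0.069960 + 0.000017 + 0.037714 + 0.000017 + 0.039323 + 0.000428 + 0.055460 + 0.000017 = 0.208471
B = 1 / 0.208471 = 4.7968

4.80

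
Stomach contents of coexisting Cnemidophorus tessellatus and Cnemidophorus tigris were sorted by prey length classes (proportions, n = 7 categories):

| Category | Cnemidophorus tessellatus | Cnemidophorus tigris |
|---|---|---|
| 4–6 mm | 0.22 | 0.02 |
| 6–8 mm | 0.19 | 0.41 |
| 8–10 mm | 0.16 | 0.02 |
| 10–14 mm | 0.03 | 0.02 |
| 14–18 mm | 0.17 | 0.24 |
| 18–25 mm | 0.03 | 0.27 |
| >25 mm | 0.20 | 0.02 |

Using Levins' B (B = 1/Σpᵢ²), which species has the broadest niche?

Cnemidophorus tessellatus

Σp_tessᵢ² = 0.22² + 0.19² + 0.16² + 0.03² + 0.17² + 0.03² + 0.20² = 0.0484 + 0.0361 + 0.0256 + 0.0009 + 0.0289 + 0.0009 + 0.0400 = 0.1808
B_tess = 1 / 0.1808 = 5.5310
Σp_tigrᵢ² = 0.02² + 0.41² + 0.02² + 0.02² + 0.24² + 0.27² + 0.02² = 0.0004 + 0.1681 + 0.0004 + 0.0004 + 0.0576 + 0.0729 + 0.0004 = 0.3002
B_tigr = 1 / 0.3002 = 3.3311
Highest B → broadest niche (most generalist): Cnemidophorus tessellatus (B = 5.53).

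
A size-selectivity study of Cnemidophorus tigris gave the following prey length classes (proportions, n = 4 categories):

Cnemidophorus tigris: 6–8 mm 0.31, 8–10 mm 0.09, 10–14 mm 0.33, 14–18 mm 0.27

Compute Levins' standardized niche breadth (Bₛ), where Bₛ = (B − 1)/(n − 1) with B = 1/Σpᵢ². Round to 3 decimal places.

0.832

Σpᵢ² = 0.31² + 0.09² + 0.33² + 0.27² = 0.0961 + 0.0081 + 0.1089 + 0.0729 = 0.2860
B = 1 / 0.2860 = 3.49650
Bₛ = (B − 1)/(n − 1) = (3.49650 − 1)/(4 − 1) = 2.49650/3 = 0.83217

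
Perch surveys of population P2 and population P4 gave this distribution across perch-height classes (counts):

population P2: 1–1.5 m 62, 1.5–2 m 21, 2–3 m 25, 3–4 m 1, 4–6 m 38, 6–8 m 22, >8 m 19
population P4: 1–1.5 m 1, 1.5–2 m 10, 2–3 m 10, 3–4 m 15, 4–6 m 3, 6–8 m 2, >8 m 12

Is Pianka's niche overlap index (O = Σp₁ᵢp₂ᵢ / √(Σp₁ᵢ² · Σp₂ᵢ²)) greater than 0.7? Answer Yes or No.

Proportions for population P2 (n=188): 62/188=0.3298, 21/188=0.1117, 25/188=0.1330, 1/188=0.0053, 38/188=0.2021, 22/188=0.1170, 19/188=0.1011
Proportions for population P4 (n=53): 1/53=0.0189, 10/53=0.1887, 10/53=0.1887, 15/53=0.2830, 3/53=0.0566, 2/53=0.0377, 12/53=0.2264
Σ p₁ᵢp₂ᵢ = 0.006233 + 0.021078 + 0.025097 + 0.001500 + 0.011439 + 0.004411 + 0.022889 = 0.092647
Σp_1ᵢ² = 0.3298² + 0.1117² + 0.1330² + 0.0053² + 0.2021² + 0.1170² + 0.1011² = 0.108768 + 0.012477 + 0.017689 + 0.000028 + 0.040844 + 0.013689 + 0.010221 = 0.203716
Σp_2ᵢ² = 0.0189² + 0.1887² + 0.1887² + 0.2830² + 0.0566² + 0.0377² + 0.2264² = 0.000357 + 0.035608 + 0.035608 + 0.080089 + 0.003204 + 0.001421 + 0.051257 = 0.207544
O = 0.092647 / √(0.203716 × 0.207544) = 0.092647 / 0.2056211 = 0.4506
O = 0.4506 < 0.7 → No.

No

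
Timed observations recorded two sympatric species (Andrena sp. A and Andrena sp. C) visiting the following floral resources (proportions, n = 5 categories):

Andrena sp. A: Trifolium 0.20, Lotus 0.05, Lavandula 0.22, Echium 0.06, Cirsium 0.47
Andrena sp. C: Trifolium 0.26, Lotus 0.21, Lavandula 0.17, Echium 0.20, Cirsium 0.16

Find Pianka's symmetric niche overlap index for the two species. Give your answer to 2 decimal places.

Σ p₁ᵢp₂ᵢ = 0.0520 + 0.0105 + 0.0374 + 0.0120 + 0.0752 = 0.1871
Σp_1ᵢ² = 0.20² + 0.05² + 0.22² + 0.06² + 0.47² = 0.0400 + 0.0025 + 0.0484 + 0.0036 + 0.2209 = 0.3154
Σp_2ᵢ² = 0.26² + 0.21² + 0.17² + 0.20² + 0.16² = 0.0676 + 0.0441 + 0.0289 + 0.0400 + 0.0256 = 0.2062
O = 0.1871 / √(0.3154 × 0.2062) = 0.1871 / 0.25502 = 0.7337

0.73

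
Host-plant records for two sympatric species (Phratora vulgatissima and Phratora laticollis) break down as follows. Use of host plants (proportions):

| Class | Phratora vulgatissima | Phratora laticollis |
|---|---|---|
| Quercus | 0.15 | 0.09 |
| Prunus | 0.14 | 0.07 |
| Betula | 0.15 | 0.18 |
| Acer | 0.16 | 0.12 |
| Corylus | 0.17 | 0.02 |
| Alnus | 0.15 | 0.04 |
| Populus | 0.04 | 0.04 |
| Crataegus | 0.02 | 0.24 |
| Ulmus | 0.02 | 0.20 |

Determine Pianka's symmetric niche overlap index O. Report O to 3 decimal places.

Σ p₁ᵢp₂ᵢ = 0.0135 + 0.0098 + 0.0270 + 0.0192 + 0.0034 + 0.0060 + 0.0016 + 0.0048 + 0.0040 = 0.0893
Σp_1ᵢ² = 0.15² + 0.14² + 0.15² + 0.16² + 0.17² + 0.15² + 0.04² + 0.02² + 0.02² = 0.0225 + 0.0196 + 0.0225 + 0.0256 + 0.0289 + 0.0225 + 0.0016 + 0.0004 + 0.0004 = 0.1440
Σp_2ᵢ² = 0.09² + 0.07² + 0.18² + 0.12² + 0.02² + 0.04² + 0.04² + 0.24² + 0.20² = 0.0081 + 0.0049 + 0.0324 + 0.0144 + 0.0004 + 0.0016 + 0.0016 + 0.0576 + 0.0400 = 0.1610
O = 0.0893 / √(0.1440 × 0.1610) = 0.0893 / 0.152263 = 0.58649

0.586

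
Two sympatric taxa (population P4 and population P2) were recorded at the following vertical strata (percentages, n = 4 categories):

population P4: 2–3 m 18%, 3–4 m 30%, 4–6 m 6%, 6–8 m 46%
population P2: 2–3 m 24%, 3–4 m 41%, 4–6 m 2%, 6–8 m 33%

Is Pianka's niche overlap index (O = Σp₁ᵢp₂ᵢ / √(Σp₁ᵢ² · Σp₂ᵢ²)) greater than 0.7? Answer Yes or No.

Yes

Convert percentages to proportions (divide by 100).
Σ p₁ᵢp₂ᵢ = 0.0432 + 0.1230 + 0.0012 + 0.1518 = 0.3192
Σp_1ᵢ² = 0.18² + 0.30² + 0.06² + 0.46² = 0.0324 + 0.0900 + 0.0036 + 0.2116 = 0.3376
Σp_2ᵢ² = 0.24² + 0.41² + 0.02² + 0.33² = 0.0576 + 0.1681 + 0.0004 + 0.1089 = 0.3350
O = 0.3192 / √(0.3376 × 0.3350) = 0.3192 / 0.33630 = 0.9492
O = 0.9492 > 0.7 → Yes.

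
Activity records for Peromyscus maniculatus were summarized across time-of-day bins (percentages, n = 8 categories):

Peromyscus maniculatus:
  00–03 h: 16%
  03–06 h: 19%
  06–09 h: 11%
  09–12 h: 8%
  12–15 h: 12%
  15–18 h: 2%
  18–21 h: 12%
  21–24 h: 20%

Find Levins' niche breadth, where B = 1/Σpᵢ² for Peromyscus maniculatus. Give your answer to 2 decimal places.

Convert percentages to proportions (divide by 100).
Σpᵢ² = 0.16² + 0.19² + 0.11² + 0.08² + 0.12² + 0.02² + 0.12² + 0.20² = 0.0256 + 0.0361 + 0.0121 + 0.0064 + 0.0144 + 0.0004 + 0.0144 + 0.0400 = 0.1494
B = 1 / 0.1494 = 6.6934

6.69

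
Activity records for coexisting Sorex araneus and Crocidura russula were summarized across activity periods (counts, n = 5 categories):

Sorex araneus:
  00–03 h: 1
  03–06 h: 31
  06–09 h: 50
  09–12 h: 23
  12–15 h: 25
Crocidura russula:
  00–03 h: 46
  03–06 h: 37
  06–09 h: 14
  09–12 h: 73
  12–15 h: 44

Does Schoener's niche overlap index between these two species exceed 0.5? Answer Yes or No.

Proportions for Sorex araneus (n=130): 1/130=0.0077, 31/130=0.2385, 50/130=0.3846, 23/130=0.1769, 25/130=0.1923
Proportions for Crocidura russula (n=214): 46/214=0.2150, 37/214=0.1729, 14/214=0.0654, 73/214=0.3411, 44/214=0.2056
Σ|p₁ᵢ − p₂ᵢ| = 0.2073 + 0.0656 + 0.3192 + 0.1642 + 0.0133 = 0.7696
D = 1 − ½ × 0.7696 = 1 − 0.38480 = 0.61520
D = 0.61520 > 0.5 → Yes.

Yes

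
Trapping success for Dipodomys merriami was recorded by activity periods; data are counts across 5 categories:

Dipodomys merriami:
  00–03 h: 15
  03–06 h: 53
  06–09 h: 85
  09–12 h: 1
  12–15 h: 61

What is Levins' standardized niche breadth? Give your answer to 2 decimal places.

0.58

Proportions for Dipodomys merriami (n=215): 15/215=0.0698, 53/215=0.2465, 85/215=0.3953, 1/215=0.0047, 61/215=0.2837
Σpᵢ² = 0.0698² + 0.2465² + 0.3953² + 0.0047² + 0.2837² = 0.004872 + 0.060762 + 0.156262 + 0.000022 + 0.080486 = 0.302404
B = 1 / 0.302404 = 3.3068
Bₛ = (B − 1)/(n − 1) = (3.3068 − 1)/(5 − 1) = 2.3068/4 = 0.5767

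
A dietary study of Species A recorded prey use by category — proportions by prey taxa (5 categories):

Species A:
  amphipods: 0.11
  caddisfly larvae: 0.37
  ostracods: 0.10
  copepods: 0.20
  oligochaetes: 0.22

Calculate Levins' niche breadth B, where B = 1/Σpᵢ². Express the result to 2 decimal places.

Σpᵢ² = 0.11² + 0.37² + 0.10² + 0.20² + 0.22² = 0.0121 + 0.1369 + 0.0100 + 0.0400 + 0.0484 = 0.2474
B = 1 / 0.2474 = 4.0420

4.04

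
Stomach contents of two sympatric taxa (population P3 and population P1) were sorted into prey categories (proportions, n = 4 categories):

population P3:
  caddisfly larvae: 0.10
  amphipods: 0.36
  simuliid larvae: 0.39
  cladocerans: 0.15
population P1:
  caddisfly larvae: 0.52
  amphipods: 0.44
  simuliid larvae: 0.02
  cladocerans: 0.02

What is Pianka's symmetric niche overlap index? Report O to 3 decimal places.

0.579

Σ p₁ᵢp₂ᵢ = 0.0520 + 0.1584 + 0.0078 + 0.0030 = 0.2212
Σp_1ᵢ² = 0.10² + 0.36² + 0.39² + 0.15² = 0.0100 + 0.1296 + 0.1521 + 0.0225 = 0.3142
Σp_2ᵢ² = 0.52² + 0.44² + 0.02² + 0.02² = 0.2704 + 0.1936 + 0.0004 + 0.0004 = 0.4648
O = 0.2212 / √(0.3142 × 0.4648) = 0.2212 / 0.382152 = 0.57883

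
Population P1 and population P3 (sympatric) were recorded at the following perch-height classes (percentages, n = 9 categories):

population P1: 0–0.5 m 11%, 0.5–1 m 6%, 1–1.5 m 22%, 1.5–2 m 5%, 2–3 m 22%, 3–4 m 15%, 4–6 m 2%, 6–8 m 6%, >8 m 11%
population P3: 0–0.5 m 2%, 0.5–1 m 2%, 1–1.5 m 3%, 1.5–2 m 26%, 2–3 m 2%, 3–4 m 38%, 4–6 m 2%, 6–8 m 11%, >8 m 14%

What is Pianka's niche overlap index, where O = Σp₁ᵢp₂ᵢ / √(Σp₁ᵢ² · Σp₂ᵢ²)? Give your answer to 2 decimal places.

0.55

Convert percentages to proportions (divide by 100).
Σ p₁ᵢp₂ᵢ = 0.0022 + 0.0012 + 0.0066 + 0.0130 + 0.0044 + 0.0570 + 0.0004 + 0.0066 + 0.0154 = 0.1068
Σp_1ᵢ² = 0.11² + 0.06² + 0.22² + 0.05² + 0.22² + 0.15² + 0.02² + 0.06² + 0.11² = 0.0121 + 0.0036 + 0.0484 + 0.0025 + 0.0484 + 0.0225 + 0.0004 + 0.0036 + 0.0121 = 0.1536
Σp_2ᵢ² = 0.02² + 0.02² + 0.03² + 0.26² + 0.02² + 0.38² + 0.02² + 0.11² + 0.14² = 0.0004 + 0.0004 + 0.0009 + 0.0676 + 0.0004 + 0.1444 + 0.0004 + 0.0121 + 0.0196 = 0.2462
O = 0.1068 / √(0.1536 × 0.2462) = 0.1068 / 0.19446 = 0.5492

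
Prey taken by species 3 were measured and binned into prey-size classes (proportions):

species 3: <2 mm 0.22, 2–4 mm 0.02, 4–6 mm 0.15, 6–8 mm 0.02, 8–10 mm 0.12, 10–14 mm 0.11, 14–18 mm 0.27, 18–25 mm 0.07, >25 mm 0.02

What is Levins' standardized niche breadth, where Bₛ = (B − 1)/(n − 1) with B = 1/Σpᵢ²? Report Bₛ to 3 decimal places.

0.584

Σpᵢ² = 0.22² + 0.02² + 0.15² + 0.02² + 0.12² + 0.11² + 0.27² + 0.07² + 0.02² = 0.0484 + 0.0004 + 0.0225 + 0.0004 + 0.0144 + 0.0121 + 0.0729 + 0.0049 + 0.0004 = 0.1764
B = 1 / 0.1764 = 5.66893
Bₛ = (B − 1)/(n − 1) = (5.66893 − 1)/(9 − 1) = 4.66893/8 = 0.58362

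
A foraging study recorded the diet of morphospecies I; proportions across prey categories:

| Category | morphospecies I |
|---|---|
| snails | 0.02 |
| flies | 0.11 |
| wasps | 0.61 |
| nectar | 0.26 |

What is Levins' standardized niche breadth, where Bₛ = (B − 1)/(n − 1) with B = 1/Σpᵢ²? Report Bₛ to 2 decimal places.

0.40

Σpᵢ² = 0.02² + 0.11² + 0.61² + 0.26² = 0.0004 + 0.0121 + 0.3721 + 0.0676 = 0.4522
B = 1 / 0.4522 = 2.2114
Bₛ = (B − 1)/(n − 1) = (2.2114 − 1)/(4 − 1) = 1.2114/3 = 0.4038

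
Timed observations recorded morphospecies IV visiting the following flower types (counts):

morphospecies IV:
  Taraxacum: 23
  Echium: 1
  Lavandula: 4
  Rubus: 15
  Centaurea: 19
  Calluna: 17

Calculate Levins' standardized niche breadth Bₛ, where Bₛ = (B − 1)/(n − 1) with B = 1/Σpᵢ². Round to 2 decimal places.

0.68

Proportions for morphospecies IV (n=79): 23/79=0.2911, 1/79=0.0127, 4/79=0.0506, 15/79=0.1899, 19/79=0.2405, 17/79=0.2152
Σpᵢ² = 0.2911² + 0.0127² + 0.0506² + 0.1899² + 0.2405² + 0.2152² = 0.084739 + 0.000161 + 0.002560 + 0.036062 + 0.057840 + 0.046311 = 0.227673
B = 1 / 0.227673 = 4.3923
Bₛ = (B − 1)/(n − 1) = (4.3923 − 1)/(6 − 1) = 3.3923/5 = 0.6785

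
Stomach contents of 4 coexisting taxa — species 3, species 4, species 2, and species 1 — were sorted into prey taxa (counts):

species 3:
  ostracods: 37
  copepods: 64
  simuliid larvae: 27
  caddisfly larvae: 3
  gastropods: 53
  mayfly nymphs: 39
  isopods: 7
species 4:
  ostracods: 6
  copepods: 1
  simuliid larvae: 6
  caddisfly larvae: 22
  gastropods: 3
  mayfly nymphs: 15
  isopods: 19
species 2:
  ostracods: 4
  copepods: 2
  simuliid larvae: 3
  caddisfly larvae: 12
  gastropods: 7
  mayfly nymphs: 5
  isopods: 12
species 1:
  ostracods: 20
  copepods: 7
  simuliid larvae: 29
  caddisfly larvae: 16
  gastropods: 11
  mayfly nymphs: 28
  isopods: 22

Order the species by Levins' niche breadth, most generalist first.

Proportions for species 3 (n=230): 37/230=0.1609, 64/230=0.2783, 27/230=0.1174, 3/230=0.0130, 53/230=0.2304, 39/230=0.1696, 7/230=0.0304
Proportions for species 4 (n=72): 6/72=0.0833, 1/72=0.0139, 6/72=0.0833, 22/72=0.3056, 3/72=0.0417, 15/72=0.2083, 19/72=0.2639
Proportions for species 2 (n=45): 4/45=0.0889, 2/45=0.0444, 3/45=0.0667, 12/45=0.2667, 7/45=0.1556, 5/45=0.1111, 12/45=0.2667
Proportions for species 1 (n=133): 20/133=0.1504, 7/133=0.0526, 29/133=0.2180, 16/133=0.1203, 11/133=0.0827, 28/133=0.2105, 22/133=0.1654
Σp_3ᵢ² = 0.1609² + 0.2783² + 0.1174² + 0.0130² + 0.2304² + 0.1696² + 0.0304² = 0.025889 + 0.077451 + 0.013783 + 0.000169 + 0.053084 + 0.028764 + 0.000924 = 0.200064
B_3 = 1 / 0.200064 = 4.9984
Σp_4ᵢ² = 0.0833² + 0.0139² + 0.0833² + 0.3056² + 0.0417² + 0.2083² + 0.2639² = 0.006939 + 0.000193 + 0.006939 + 0.093391 + 0.001739 + 0.043389 + 0.069643 = 0.222233
B_4 = 1 / 0.222233 = 4.4998
Σp_2ᵢ² = 0.0889² + 0.0444² + 0.0667² + 0.2667² + 0.1556² + 0.1111² + 0.2667² = 0.007903 + 0.001971 + 0.004449 + 0.071129 + 0.024211 + 0.012343 + 0.071129 = 0.193135
B_2 = 1 / 0.193135 = 5.1777
Σp_1ᵢ² = 0.1504² + 0.0526² + 0.2180² + 0.1203² + 0.0827² + 0.2105² + 0.1654² = 0.022620 + 0.002767 + 0.047524 + 0.014472 + 0.006839 + 0.044310 + 0.027357 = 0.165889
B_1 = 1 / 0.165889 = 6.0281
Ranking by B (broadest → narrowest): species 1 (6.03) > species 2 (5.18) > species 3 (5.00) > species 4 (4.50)

species 1 > species 2 > species 3 > species 4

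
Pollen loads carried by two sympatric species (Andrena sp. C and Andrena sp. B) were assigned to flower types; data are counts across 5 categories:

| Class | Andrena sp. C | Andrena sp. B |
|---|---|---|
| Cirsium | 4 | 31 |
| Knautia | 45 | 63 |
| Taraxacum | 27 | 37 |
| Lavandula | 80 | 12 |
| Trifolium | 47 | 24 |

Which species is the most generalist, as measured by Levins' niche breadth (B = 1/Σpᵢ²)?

Proportions for Andrena sp. C (n=203): 4/203=0.0197, 45/203=0.2217, 27/203=0.1330, 80/203=0.3941, 47/203=0.2315
Proportions for Andrena sp. B (n=167): 31/167=0.1856, 63/167=0.3772, 37/167=0.2216, 12/167=0.0719, 24/167=0.1437
Σp_Cᵢ² = 0.0197² + 0.2217² + 0.1330² + 0.3941² + 0.2315² = 0.000388 + 0.049151 + 0.017689 + 0.155315 + 0.053592 = 0.276135
B_C = 1 / 0.276135 = 3.6214
Σp_Bᵢ² = 0.1856² + 0.3772² + 0.2216² + 0.0719² + 0.1437² = 0.034447 + 0.142280 + 0.049107 + 0.005170 + 0.020650 = 0.251654
B_B = 1 / 0.251654 = 3.9737
Highest B → broadest niche (most generalist): Andrena sp. B (B = 3.97).

Andrena sp. B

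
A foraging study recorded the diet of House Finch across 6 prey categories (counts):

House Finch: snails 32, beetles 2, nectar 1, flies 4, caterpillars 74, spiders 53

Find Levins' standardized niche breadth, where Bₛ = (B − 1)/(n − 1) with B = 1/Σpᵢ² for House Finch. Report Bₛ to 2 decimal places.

Proportions for House Finch (n=166): 32/166=0.1928, 2/166=0.0120, 1/166=0.0060, 4/166=0.0241, 74/166=0.4458, 53/166=0.3193
Σpᵢ² = 0.1928² + 0.0120² + 0.0060² + 0.0241² + 0.4458² + 0.3193² = 0.037172 + 0.000144 + 0.000036 + 0.000581 + 0.198738 + 0.101952 = 0.338623
B = 1 / 0.338623 = 2.9531
Bₛ = (B − 1)/(n − 1) = (2.9531 − 1)/(6 − 1) = 1.9531/5 = 0.3906

0.39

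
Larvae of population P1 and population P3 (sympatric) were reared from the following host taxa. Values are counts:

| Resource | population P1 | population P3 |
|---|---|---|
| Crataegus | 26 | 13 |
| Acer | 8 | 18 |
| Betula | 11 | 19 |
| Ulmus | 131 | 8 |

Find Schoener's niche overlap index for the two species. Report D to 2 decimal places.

Proportions for population P1 (n=176): 26/176=0.1477, 8/176=0.0455, 11/176=0.0625, 131/176=0.7443
Proportions for population P3 (n=58): 13/58=0.2241, 18/58=0.3103, 19/58=0.3276, 8/58=0.1379
Σ|p₁ᵢ − p₂ᵢ| = 0.0764 + 0.2648 + 0.2651 + 0.6064 = 1.2127
D = 1 − ½ × 1.2127 = 1 − 0.60635 = 0.39365

0.39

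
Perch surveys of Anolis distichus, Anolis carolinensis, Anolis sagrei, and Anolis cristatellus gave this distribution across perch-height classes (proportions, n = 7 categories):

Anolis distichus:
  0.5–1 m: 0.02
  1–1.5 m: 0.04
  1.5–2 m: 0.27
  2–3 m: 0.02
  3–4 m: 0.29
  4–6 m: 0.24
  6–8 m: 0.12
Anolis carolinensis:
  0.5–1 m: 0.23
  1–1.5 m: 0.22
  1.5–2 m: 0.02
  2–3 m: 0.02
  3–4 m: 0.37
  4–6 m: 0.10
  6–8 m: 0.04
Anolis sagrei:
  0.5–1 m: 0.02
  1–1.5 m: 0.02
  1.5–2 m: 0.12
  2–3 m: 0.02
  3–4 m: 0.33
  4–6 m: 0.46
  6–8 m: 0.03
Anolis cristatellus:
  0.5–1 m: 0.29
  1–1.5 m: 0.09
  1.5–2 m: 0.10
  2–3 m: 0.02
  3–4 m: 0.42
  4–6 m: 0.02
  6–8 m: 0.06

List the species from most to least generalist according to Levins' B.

Σp_distᵢ² = 0.02² + 0.04² + 0.27² + 0.02² + 0.29² + 0.24² + 0.12² = 0.0004 + 0.0016 + 0.0729 + 0.0004 + 0.0841 + 0.0576 + 0.0144 = 0.2314
B_dist = 1 / 0.2314 = 4.3215
Σp_caroᵢ² = 0.23² + 0.22² + 0.02² + 0.02² + 0.37² + 0.10² + 0.04² = 0.0529 + 0.0484 + 0.0004 + 0.0004 + 0.1369 + 0.0100 + 0.0016 = 0.2506
B_caro = 1 / 0.2506 = 3.9904
Σp_sagrᵢ² = 0.02² + 0.02² + 0.12² + 0.02² + 0.33² + 0.46² + 0.03² = 0.0004 + 0.0004 + 0.0144 + 0.0004 + 0.1089 + 0.2116 + 0.0009 = 0.3370
B_sagr = 1 / 0.3370 = 2.9674
Σp_crisᵢ² = 0.29² + 0.09² + 0.10² + 0.02² + 0.42² + 0.02² + 0.06² = 0.0841 + 0.0081 + 0.0100 + 0.0004 + 0.1764 + 0.0004 + 0.0036 = 0.2830
B_cris = 1 / 0.2830 = 3.5336
Ranking by B (broadest → narrowest): Anolis distichus (4.32) > Anolis carolinensis (3.99) > Anolis cristatellus (3.53) > Anolis sagrei (2.97)

Anolis distichus > Anolis carolinensis > Anolis cristatellus > Anolis sagrei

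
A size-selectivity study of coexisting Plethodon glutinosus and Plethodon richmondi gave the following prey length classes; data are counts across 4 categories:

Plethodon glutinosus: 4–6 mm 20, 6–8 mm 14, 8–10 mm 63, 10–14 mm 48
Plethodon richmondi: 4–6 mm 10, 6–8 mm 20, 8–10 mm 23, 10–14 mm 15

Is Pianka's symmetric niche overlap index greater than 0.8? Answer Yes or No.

Yes

Proportions for Plethodon glutinosus (n=145): 20/145=0.1379, 14/145=0.0966, 63/145=0.4345, 48/145=0.3310
Proportions for Plethodon richmondi (n=68): 10/68=0.1471, 20/68=0.2941, 23/68=0.3382, 15/68=0.2206
Σ p₁ᵢp₂ᵢ = 0.020285 + 0.028410 + 0.146948 + 0.073019 = 0.268662
Σp_1ᵢ² = 0.1379² + 0.0966² + 0.4345² + 0.3310² = 0.019016 + 0.009332 + 0.188790 + 0.109561 = 0.326699
Σp_2ᵢ² = 0.1471² + 0.2941² + 0.3382² + 0.2206² = 0.021638 + 0.086495 + 0.114379 + 0.048664 = 0.271176
O = 0.268662 / √(0.326699 × 0.271176) = 0.268662 / 0.2976456 = 0.9026
O = 0.9026 > 0.8 → Yes.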